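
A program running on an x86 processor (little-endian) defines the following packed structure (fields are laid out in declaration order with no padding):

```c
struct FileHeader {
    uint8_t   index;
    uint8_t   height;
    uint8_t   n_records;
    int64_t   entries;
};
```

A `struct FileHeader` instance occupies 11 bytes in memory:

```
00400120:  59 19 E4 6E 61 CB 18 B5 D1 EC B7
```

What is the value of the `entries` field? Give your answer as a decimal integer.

-5193545694529756818

`entries` follows `index` (1 B), `height` (1 B), `n_records` (1 B), so it starts at offset 1 + 1 + 1 = 3 and occupies 8 bytes.
Bytes at offsets 3..10: 6E 61 CB 18 B5 D1 EC B7.
Little-endian stores the least-significant byte at the lowest address.
Reassemble most-significant byte first: B7 EC D1 B5 18 CB 61 6E → 0xB7ECD1B518CB616E.
Top bit is set, so as a signed 64-bit value this is 0xB7ECD1B518CB616E − 2^64 = -5193545694529756818.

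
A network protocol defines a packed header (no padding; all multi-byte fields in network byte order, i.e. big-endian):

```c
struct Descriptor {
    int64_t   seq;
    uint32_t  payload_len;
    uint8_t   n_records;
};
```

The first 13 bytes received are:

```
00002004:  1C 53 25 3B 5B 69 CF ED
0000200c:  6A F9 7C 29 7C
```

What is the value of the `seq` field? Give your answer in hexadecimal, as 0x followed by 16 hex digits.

`seq` is the first field, at byte offset 0, occupying 8 bytes.
Bytes at offsets 0..7: 1C 53 25 3B 5B 69 CF ED.
Big-endian stores the most-significant byte at the lowest address.
The bytes are already most-significant first: 0x1C53253B5B69CFED.

0x1C53253B5B69CFED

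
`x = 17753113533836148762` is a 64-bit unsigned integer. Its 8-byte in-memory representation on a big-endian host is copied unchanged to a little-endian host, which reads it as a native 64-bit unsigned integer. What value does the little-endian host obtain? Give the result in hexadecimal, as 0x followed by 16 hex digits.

17753113533836148762 in 64-bit hexadecimal is 0xF65FBAB2F17BC01A.
Stored big-endian, the bytes at ascending addresses are F6 5F BA B2 F1 7B C0 1A.
Read back as little-endian, the first byte is least significant, giving 0x1AC07BF1B2BA5FF6.

0x1AC07BF1B2BA5FF6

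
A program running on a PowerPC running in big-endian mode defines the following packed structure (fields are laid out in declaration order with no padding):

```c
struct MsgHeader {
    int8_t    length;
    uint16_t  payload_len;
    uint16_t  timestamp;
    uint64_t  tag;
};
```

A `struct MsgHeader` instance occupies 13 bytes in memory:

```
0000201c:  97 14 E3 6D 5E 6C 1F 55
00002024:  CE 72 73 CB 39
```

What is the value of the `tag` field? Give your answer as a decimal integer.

`tag` follows `length` (1 B), `payload_len` (2 B), `timestamp` (2 B), so it starts at offset 1 + 2 + 2 = 5 and occupies 8 bytes.
Bytes at offsets 5..12: 6C 1F 55 CE 72 73 CB 39.
Big-endian stores the most-significant byte at the lowest address.
The bytes are already most-significant first: 0x6C1F55CE7273CB39.
0x6C1F55CE7273CB39 = 7791040225546062649.

7791040225546062649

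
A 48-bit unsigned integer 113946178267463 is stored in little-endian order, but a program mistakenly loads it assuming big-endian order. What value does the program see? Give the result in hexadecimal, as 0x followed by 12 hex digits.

0x47A97A29A267

113946178267463 in 48-bit hexadecimal is 0x67A2297AA947.
Stored little-endian, the bytes at ascending addresses are 47 A9 7A 29 A2 67.
Read back as big-endian, the last byte is least significant, giving 0x47A97A29A267.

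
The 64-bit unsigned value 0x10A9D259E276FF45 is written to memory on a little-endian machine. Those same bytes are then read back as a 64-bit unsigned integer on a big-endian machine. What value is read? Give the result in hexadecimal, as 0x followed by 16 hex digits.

0x45FF76E259D2A910

Stored little-endian, the bytes at ascending addresses are 45 FF 76 E2 59 D2 A9 10.
Read back as big-endian, the last byte is least significant, giving 0x45FF76E259D2A910.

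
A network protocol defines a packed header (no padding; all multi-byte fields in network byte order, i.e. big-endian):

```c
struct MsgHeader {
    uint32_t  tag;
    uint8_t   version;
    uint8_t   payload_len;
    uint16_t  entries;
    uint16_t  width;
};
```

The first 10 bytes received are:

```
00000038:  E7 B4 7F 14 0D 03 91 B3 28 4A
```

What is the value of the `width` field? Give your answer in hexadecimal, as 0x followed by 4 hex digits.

0x284A

`width` follows `tag` (4 B), `version` (1 B), `payload_len` (1 B), `entries` (2 B), so it starts at offset 4 + 1 + 1 + 2 = 8 and occupies 2 bytes.
Bytes at offsets 8..9: 28 4A.
In big-endian order the high byte comes first in memory.
The bytes are already most-significant first: 0x284A.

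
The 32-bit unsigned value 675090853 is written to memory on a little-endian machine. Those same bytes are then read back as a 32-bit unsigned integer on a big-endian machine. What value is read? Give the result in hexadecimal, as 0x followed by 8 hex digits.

675090853 in 32-bit hexadecimal is 0x283D11A5.
Stored little-endian, the bytes at ascending addresses are A5 11 3D 28.
Read back as big-endian, the last byte is least significant, giving 0xA5113D28.

0xA5113D28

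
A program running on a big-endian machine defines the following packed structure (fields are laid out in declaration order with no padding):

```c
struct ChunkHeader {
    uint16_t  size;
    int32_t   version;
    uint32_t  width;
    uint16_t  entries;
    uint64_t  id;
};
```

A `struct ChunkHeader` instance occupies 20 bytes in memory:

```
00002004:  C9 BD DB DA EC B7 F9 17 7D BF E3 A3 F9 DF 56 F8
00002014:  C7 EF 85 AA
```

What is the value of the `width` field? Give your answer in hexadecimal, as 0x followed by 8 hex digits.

`width` follows `size` (2 B), `version` (4 B), so it starts at offset 2 + 4 = 6 and occupies 4 bytes.
Bytes at offsets 6..9: F9 17 7D BF.
Big-endian: lowest address holds the most-significant byte.
The bytes are already most-significant first: 0xF9177DBF.

0xF9177DBF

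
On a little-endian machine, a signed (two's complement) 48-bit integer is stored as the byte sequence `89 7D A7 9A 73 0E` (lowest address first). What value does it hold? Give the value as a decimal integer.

15889678695817

Little-endian: lowest address holds the least-significant byte.
Reassemble most-significant byte first: 0E 73 9A A7 7D 89 → 0x0E739AA77D89.
0x0E739AA77D89 = 15889678695817.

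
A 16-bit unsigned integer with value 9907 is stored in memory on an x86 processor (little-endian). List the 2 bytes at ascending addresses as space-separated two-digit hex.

B3 26

9907 in hexadecimal, padded to 16 bits, is 0x26B3.
Split into bytes (most-significant first): 26 B3.
In little-endian order the low byte comes first in memory.
So at ascending addresses the bytes are B3 26.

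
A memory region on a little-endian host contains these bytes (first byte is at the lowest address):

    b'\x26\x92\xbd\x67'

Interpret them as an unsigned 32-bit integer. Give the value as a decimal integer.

1740476966

In little-endian order the low byte comes first in memory.
Reassemble most-significant byte first: 67 BD 92 26 → 0x67BD9226.
0x67BD9226 = 1740476966.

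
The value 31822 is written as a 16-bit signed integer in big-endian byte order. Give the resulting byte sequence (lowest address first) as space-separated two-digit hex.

7C 4E

31822 in hexadecimal, padded to 16 bits, is 0x7C4E.
Split into bytes (most-significant first): 7C 4E.
In big-endian order the high byte comes first in memory.
So the memory order matches the most-significant-first order: 7C 4E.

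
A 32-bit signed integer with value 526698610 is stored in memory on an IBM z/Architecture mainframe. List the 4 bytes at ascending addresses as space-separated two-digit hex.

1F 64 C8 72

526698610 in hexadecimal, padded to 32 bits, is 0x1F64C872.
Split into bytes (most-significant first): 1F 64 C8 72.
In big-endian order the high byte comes first in memory.
So the memory order matches the most-significant-first order: 1F 64 C8 72.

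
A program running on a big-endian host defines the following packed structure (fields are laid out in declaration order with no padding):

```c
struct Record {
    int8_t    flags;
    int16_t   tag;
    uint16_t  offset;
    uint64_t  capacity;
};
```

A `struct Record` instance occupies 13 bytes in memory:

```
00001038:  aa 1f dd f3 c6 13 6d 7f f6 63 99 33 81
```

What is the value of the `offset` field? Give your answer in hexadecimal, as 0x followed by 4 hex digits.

0xF3C6

`offset` follows `flags` (1 B), `tag` (2 B), so it starts at offset 1 + 2 = 3 and occupies 2 bytes.
Bytes at offsets 3..4: F3 C6.
Big-endian: lowest address holds the most-significant byte.
The bytes are already most-significant first: 0xF3C6.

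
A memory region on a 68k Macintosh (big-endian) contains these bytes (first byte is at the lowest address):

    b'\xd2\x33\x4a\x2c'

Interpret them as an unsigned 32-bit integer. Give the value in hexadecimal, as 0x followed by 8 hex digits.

0xD2334A2C

Big-endian: lowest address holds the most-significant byte.
The bytes are already most-significant first: 0xD2334A2C.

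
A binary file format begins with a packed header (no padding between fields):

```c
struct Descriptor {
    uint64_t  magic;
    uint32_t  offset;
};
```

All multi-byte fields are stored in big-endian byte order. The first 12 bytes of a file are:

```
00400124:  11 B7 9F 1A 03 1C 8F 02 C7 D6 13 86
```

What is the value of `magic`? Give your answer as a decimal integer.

`magic` is the first field, at byte offset 0, occupying 8 bytes.
Bytes at offsets 0..7: 11 B7 9F 1A 03 1C 8F 02.
Big-endian: lowest address holds the most-significant byte.
The bytes are already most-significant first: 0x11B79F1A031C8F02.
0x11B79F1A031C8F02 = 1276663953452994306.

1276663953452994306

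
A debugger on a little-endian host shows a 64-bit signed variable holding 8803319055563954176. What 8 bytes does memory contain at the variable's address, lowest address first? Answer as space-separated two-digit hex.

00 18 51 FF 09 AC 2B 7A

8803319055563954176 in hexadecimal, padded to 64 bits, is 0x7A2BAC09FF511800.
Split into bytes (most-significant first): 7A 2B AC 09 FF 51 18 00.
In little-endian order the low byte comes first in memory.
So at ascending addresses the bytes are 00 18 51 FF 09 AC 2B 7A.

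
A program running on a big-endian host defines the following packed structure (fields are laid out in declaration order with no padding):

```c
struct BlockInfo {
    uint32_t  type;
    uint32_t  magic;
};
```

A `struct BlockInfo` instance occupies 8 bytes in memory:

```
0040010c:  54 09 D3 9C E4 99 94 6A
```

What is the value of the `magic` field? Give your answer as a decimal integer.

3835270250

`magic` follows `type` (4 bytes), so it starts at byte offset 4 and occupies 4 bytes.
Bytes at offsets 4..7: E4 99 94 6A.
In big-endian order the high byte comes first in memory.
The bytes are already most-significant first: 0xE499946A.
0xE499946A = 3835270250.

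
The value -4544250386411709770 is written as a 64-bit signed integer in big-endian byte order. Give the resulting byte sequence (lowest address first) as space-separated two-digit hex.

Two's complement of -4544250386411709770 in 64 bits: 4544250386411709770 = 0x3F106BA66480654A; invert → 0xC0EF94599B7F9AB5; add 1 → 0xC0EF94599B7F9AB6.
Split into bytes (most-significant first): C0 EF 94 59 9B 7F 9A B6.
Big-endian stores the most-significant byte at the lowest address.
So the memory order matches the most-significant-first order: C0 EF 94 59 9B 7F 9A B6.

C0 EF 94 59 9B 7F 9A B6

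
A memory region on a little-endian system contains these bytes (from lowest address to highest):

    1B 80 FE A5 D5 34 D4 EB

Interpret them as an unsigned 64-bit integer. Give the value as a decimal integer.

16993265386193322011

Little-endian stores the least-significant byte at the lowest address.
Reassemble most-significant byte first: EB D4 34 D5 A5 FE 80 1B → 0xEBD434D5A5FE801B.
0xEBD434D5A5FE801B = 16993265386193322011.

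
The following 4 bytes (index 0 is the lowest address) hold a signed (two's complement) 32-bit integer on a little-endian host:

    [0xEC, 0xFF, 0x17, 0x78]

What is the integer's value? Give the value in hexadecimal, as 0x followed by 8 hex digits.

Little-endian stores the least-significant byte at the lowest address.
Reassemble most-significant byte first: 78 17 FF EC → 0x7817FFEC.

0x7817FFEC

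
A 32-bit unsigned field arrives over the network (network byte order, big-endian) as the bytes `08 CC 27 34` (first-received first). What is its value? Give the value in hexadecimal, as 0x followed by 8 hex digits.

0x08CC2734

Big-endian: lowest address holds the most-significant byte.
The bytes are already most-significant first: 0x08CC2734.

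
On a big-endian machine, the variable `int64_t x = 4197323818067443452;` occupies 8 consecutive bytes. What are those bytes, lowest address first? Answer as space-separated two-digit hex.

3A 3F E3 C6 2F 32 3E FC

4197323818067443452 in hexadecimal, padded to 64 bits, is 0x3A3FE3C62F323EFC.
Split into bytes (most-significant first): 3A 3F E3 C6 2F 32 3E FC.
In big-endian order the high byte comes first in memory.
So the memory order matches the most-significant-first order: 3A 3F E3 C6 2F 32 3E FC.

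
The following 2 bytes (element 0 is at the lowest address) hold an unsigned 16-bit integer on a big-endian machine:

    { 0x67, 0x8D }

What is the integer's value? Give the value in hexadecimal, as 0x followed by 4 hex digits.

0x678D

In big-endian order the high byte comes first in memory.
The bytes are already most-significant first: 0x678D.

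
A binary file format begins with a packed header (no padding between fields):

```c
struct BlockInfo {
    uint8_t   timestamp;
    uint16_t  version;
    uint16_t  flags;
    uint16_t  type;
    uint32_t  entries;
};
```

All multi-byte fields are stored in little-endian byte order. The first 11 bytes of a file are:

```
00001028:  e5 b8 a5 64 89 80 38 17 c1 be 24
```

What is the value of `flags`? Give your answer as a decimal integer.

35172

`flags` follows `timestamp` (1 B), `version` (2 B), so it starts at offset 1 + 2 = 3 and occupies 2 bytes.
Bytes at offsets 3..4: 64 89.
Little-endian stores the least-significant byte at the lowest address.
Reassemble most-significant byte first: 89 64 → 0x8964.
0x8964 = 35172.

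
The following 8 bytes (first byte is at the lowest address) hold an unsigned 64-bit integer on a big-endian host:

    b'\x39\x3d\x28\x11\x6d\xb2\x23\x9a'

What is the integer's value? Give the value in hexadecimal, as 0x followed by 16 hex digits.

In big-endian order the high byte comes first in memory.
The bytes are already most-significant first: 0x393D28116DB2239A.

0x393D28116DB2239A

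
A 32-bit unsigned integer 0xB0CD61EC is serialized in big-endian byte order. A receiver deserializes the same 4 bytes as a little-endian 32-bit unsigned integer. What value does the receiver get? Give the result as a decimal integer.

3965832624

Stored big-endian, the bytes at ascending addresses are B0 CD 61 EC.
Read back as little-endian, the first byte is least significant, giving 0xEC61CDB0.
0xEC61CDB0 = 3965832624.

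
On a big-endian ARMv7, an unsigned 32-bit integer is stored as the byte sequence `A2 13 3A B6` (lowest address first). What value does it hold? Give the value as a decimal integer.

Big-endian: lowest address holds the most-significant byte.
The bytes are already most-significant first: 0xA2133AB6.
0xA2133AB6 = 2719169206.

2719169206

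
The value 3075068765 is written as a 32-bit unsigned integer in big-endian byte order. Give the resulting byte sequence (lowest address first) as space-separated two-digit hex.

3075068765 in hexadecimal, padded to 32 bits, is 0xB749D35D.
Split into bytes (most-significant first): B7 49 D3 5D.
Big-endian stores the most-significant byte at the lowest address.
So the memory order matches the most-significant-first order: B7 49 D3 5D.

B7 49 D3 5D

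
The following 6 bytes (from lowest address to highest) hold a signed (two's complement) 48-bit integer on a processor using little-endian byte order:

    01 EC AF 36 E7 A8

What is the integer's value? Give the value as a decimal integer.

-95763968300031

Little-endian stores the least-significant byte at the lowest address.
Reassemble most-significant byte first: A8 E7 36 AF EC 01 → 0xA8E736AFEC01.
Top bit is set, so as a signed 48-bit value this is 0xA8E736AFEC01 − 2^48 = -95763968300031.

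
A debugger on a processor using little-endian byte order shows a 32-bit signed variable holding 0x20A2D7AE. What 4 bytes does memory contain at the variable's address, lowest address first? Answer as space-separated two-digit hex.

AE D7 A2 20

Split into bytes (most-significant first): 20 A2 D7 AE.
Little-endian: lowest address holds the least-significant byte.
So at ascending addresses the bytes are AE D7 A2 20.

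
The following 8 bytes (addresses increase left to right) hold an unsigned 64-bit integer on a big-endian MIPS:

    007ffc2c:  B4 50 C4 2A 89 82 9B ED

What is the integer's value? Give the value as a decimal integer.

In big-endian order the high byte comes first in memory.
The bytes are already most-significant first: 0xB450C42A89829BED.
0xB450C42A89829BED = 12993100611938589677.

12993100611938589677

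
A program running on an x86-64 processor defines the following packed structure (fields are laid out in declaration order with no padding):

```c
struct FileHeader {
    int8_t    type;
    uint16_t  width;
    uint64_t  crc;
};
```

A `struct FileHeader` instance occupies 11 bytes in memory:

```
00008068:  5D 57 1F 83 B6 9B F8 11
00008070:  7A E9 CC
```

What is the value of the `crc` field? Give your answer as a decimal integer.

14765467070914868867

`crc` follows `type` (1 B), `width` (2 B), so it starts at offset 1 + 2 = 3 and occupies 8 bytes.
Bytes at offsets 3..10: 83 B6 9B F8 11 7A E9 CC.
Little-endian: lowest address holds the least-significant byte.
Reassemble most-significant byte first: CC E9 7A 11 F8 9B B6 83 → 0xCCE97A11F89BB683.
0xCCE97A11F89BB683 = 14765467070914868867.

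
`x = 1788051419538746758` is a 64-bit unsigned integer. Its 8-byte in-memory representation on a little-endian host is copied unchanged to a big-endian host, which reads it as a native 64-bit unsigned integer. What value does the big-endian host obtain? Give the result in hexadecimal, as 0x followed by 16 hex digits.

1788051419538746758 in 64-bit hexadecimal is 0x18D06F4AE5BD6D86.
Stored little-endian, the bytes at ascending addresses are 86 6D BD E5 4A 6F D0 18.
Read back as big-endian, the last byte is least significant, giving 0x866DBDE54A6FD018.

0x866DBDE54A6FD018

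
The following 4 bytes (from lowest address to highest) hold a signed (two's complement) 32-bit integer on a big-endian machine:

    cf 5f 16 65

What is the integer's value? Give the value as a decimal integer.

-815851931

Big-endian: lowest address holds the most-significant byte.
The bytes are already most-significant first: 0xCF5F1665.
Top bit is set, so as a signed 32-bit value this is 0xCF5F1665 − 2^32 = -815851931.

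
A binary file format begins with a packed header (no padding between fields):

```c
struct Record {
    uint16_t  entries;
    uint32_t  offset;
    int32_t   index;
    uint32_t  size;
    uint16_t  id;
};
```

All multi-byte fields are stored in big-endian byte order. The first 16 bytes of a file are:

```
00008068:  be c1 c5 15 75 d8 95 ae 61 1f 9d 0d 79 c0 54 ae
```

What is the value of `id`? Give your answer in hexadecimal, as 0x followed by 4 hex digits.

0x54AE

`id` follows `entries` (2 B), `offset` (4 B), `index` (4 B), `size` (4 B), so it starts at offset 2 + 4 + 4 + 4 = 14 and occupies 2 bytes.
Bytes at offsets 14..15: 54 AE.
Big-endian: lowest address holds the most-significant byte.
The bytes are already most-significant first: 0x54AE.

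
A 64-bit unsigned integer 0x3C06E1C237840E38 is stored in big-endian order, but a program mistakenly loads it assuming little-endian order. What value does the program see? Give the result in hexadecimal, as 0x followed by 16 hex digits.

Stored big-endian, the bytes at ascending addresses are 3C 06 E1 C2 37 84 0E 38.
Read back as little-endian, the first byte is least significant, giving 0x380E8437C2E1063C.

0x380E8437C2E1063C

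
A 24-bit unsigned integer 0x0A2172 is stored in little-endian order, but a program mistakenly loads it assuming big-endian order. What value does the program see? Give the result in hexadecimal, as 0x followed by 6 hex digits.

0x72210A

Stored little-endian, the bytes at ascending addresses are 72 21 0A.
Read back as big-endian, the last byte is least significant, giving 0x72210A.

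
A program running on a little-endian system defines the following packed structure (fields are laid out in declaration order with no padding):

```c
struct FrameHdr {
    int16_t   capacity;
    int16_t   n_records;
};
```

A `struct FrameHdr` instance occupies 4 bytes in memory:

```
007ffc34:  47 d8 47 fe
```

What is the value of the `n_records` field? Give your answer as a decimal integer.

`n_records` follows `capacity` (2 bytes), so it starts at byte offset 2 and occupies 2 bytes.
Bytes at offsets 2..3: 47 FE.
Little-endian stores the least-significant byte at the lowest address.
Reassemble most-significant byte first: FE 47 → 0xFE47.
Top bit is set, so as a signed 16-bit value this is 0xFE47 − 2^16 = -441.

-441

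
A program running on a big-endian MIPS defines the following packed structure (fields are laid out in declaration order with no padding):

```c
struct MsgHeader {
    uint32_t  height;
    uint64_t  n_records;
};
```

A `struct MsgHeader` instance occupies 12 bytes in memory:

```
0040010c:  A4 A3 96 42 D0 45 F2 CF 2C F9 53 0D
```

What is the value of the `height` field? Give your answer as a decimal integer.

`height` is the first field, at byte offset 0, occupying 4 bytes.
Bytes at offsets 0..3: A4 A3 96 42.
Big-endian: lowest address holds the most-significant byte.
The bytes are already most-significant first: 0xA4A39642.
0xA4A39642 = 2762184258.

2762184258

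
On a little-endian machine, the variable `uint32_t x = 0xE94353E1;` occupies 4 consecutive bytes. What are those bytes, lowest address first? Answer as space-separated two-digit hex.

Split into bytes (most-significant first): E9 43 53 E1.
Little-endian: lowest address holds the least-significant byte.
So at ascending addresses the bytes are E1 53 43 E9.

E1 53 43 E9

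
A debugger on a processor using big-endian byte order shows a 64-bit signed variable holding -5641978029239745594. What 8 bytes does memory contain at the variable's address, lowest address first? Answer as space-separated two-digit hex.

Two's complement of -5641978029239745594 in 64 bits: 5641978029239745594 = 0x4E4C55200764BC3A; invert → 0xB1B3AADFF89B43C5; add 1 → 0xB1B3AADFF89B43C6.
Split into bytes (most-significant first): B1 B3 AA DF F8 9B 43 C6.
Big-endian stores the most-significant byte at the lowest address.
So the memory order matches the most-significant-first order: B1 B3 AA DF F8 9B 43 C6.

B1 B3 AA DF F8 9B 43 C6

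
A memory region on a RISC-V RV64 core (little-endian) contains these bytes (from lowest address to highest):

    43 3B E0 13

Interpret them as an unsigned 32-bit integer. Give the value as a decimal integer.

In little-endian order the low byte comes first in memory.
Reassemble most-significant byte first: 13 E0 3B 43 → 0x13E03B43.
0x13E03B43 = 333462339.

333462339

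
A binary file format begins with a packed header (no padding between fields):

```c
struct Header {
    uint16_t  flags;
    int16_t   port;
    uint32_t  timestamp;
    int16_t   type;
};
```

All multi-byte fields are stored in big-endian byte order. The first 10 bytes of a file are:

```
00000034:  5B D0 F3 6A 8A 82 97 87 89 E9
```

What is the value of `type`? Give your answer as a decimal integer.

`type` follows `flags` (2 B), `port` (2 B), `timestamp` (4 B), so it starts at offset 2 + 2 + 4 = 8 and occupies 2 bytes.
Bytes at offsets 8..9: 89 E9.
In big-endian order the high byte comes first in memory.
The bytes are already most-significant first: 0x89E9.
Top bit is set, so as a signed 16-bit value this is 0x89E9 − 2^16 = -30231.

-30231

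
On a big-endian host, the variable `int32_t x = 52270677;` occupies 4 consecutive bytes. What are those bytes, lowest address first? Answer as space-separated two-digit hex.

52270677 in hexadecimal, padded to 32 bits, is 0x031D9655.
Split into bytes (most-significant first): 03 1D 96 55.
Big-endian stores the most-significant byte at the lowest address.
So the memory order matches the most-significant-first order: 03 1D 96 55.

03 1D 96 55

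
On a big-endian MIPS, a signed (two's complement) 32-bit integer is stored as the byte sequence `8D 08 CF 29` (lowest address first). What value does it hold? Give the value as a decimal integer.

In big-endian order the high byte comes first in memory.
The bytes are already most-significant first: 0x8D08CF29.
Top bit is set, so as a signed 32-bit value this is 0x8D08CF29 − 2^32 = -1928802519.

-1928802519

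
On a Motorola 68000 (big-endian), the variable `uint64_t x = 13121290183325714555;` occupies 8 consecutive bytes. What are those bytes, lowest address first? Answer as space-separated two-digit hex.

B6 18 2F E6 F3 F3 08 7B

13121290183325714555 in hexadecimal, padded to 64 bits, is 0xB6182FE6F3F3087B.
Split into bytes (most-significant first): B6 18 2F E6 F3 F3 08 7B.
Big-endian stores the most-significant byte at the lowest address.
So the memory order matches the most-significant-first order: B6 18 2F E6 F3 F3 08 7B.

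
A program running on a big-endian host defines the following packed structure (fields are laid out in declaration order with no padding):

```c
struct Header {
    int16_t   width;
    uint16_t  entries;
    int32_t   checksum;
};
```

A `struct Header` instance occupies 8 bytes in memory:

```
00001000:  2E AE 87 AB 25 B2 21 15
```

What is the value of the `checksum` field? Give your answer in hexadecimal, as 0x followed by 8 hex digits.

0x25B22115

`checksum` follows `width` (2 B), `entries` (2 B), so it starts at offset 2 + 2 = 4 and occupies 4 bytes.
Bytes at offsets 4..7: 25 B2 21 15.
Big-endian stores the most-significant byte at the lowest address.
The bytes are already most-significant first: 0x25B22115.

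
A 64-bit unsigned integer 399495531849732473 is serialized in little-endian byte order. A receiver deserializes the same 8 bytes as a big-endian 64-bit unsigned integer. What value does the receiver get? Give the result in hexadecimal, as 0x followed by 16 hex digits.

399495531849732473 in 64-bit hexadecimal is 0x058B4B11D1425179.
Stored little-endian, the bytes at ascending addresses are 79 51 42 D1 11 4B 8B 05.
Read back as big-endian, the last byte is least significant, giving 0x795142D1114B8B05.

0x795142D1114B8B05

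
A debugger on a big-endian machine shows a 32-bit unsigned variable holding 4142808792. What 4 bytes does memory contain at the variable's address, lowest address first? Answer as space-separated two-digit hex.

F6 EE 3E D8

4142808792 in hexadecimal, padded to 32 bits, is 0xF6EE3ED8.
Split into bytes (most-significant first): F6 EE 3E D8.
Big-endian stores the most-significant byte at the lowest address.
So the memory order matches the most-significant-first order: F6 EE 3E D8.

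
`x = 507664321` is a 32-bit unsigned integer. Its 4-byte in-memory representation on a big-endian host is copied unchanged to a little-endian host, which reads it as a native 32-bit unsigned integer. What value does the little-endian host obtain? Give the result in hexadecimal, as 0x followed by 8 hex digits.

507664321 in 32-bit hexadecimal is 0x1E4257C1.
Stored big-endian, the bytes at ascending addresses are 1E 42 57 C1.
Read back as little-endian, the first byte is least significant, giving 0xC157421E.

0xC157421E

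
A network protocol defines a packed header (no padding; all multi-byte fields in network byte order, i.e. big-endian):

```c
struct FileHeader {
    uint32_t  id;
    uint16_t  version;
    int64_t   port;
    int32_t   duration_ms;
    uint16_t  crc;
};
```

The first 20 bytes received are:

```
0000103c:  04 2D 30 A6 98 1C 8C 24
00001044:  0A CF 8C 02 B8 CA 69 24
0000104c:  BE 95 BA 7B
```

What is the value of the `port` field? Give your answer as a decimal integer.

`port` follows `id` (4 B), `version` (2 B), so it starts at offset 4 + 2 = 6 and occupies 8 bytes.
Bytes at offsets 6..13: 8C 24 0A CF 8C 02 B8 CA.
In big-endian order the high byte comes first in memory.
The bytes are already most-significant first: 0x8C240ACF8C02B8CA.
Top bit is set, so as a signed 64-bit value this is 0x8C240ACF8C02B8CA − 2^64 = -8348535922714560310.

-8348535922714560310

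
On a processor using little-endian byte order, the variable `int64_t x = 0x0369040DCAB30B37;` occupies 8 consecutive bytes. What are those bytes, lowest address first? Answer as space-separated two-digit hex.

37 0B B3 CA 0D 04 69 03

Split into bytes (most-significant first): 03 69 04 0D CA B3 0B 37.
Little-endian stores the least-significant byte at the lowest address.
So at ascending addresses the bytes are 37 0B B3 CA 0D 04 69 03.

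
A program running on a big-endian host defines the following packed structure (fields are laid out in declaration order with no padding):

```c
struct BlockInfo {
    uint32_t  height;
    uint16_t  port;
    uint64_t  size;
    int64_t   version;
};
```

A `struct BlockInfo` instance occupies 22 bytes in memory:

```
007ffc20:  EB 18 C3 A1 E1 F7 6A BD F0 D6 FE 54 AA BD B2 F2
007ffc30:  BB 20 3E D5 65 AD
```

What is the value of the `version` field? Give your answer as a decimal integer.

-5552169643426880083

`version` follows `height` (4 B), `port` (2 B), `size` (8 B), so it starts at offset 4 + 2 + 8 = 14 and occupies 8 bytes.
Bytes at offsets 14..21: B2 F2 BB 20 3E D5 65 AD.
In big-endian order the high byte comes first in memory.
The bytes are already most-significant first: 0xB2F2BB203ED565AD.
Top bit is set, so as a signed 64-bit value this is 0xB2F2BB203ED565AD − 2^64 = -5552169643426880083.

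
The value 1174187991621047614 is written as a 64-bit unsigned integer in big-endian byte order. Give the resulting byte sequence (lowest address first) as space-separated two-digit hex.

10 4B 8D C1 DC 1A 15 3E

1174187991621047614 in hexadecimal, padded to 64 bits, is 0x104B8DC1DC1A153E.
Split into bytes (most-significant first): 10 4B 8D C1 DC 1A 15 3E.
Big-endian: lowest address holds the most-significant byte.
So the memory order matches the most-significant-first order: 10 4B 8D C1 DC 1A 15 3E.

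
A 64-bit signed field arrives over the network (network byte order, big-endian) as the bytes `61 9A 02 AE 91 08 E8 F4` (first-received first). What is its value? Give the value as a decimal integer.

In big-endian order the high byte comes first in memory.
The bytes are already most-significant first: 0x619A02AE9108E8F4.
0x619A02AE9108E8F4 = 7032936716873296116.

7032936716873296116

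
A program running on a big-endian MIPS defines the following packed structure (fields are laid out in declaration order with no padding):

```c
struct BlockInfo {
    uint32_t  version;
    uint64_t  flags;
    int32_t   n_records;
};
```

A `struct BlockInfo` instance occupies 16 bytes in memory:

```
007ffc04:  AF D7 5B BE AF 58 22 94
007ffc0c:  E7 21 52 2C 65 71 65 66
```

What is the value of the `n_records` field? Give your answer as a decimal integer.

1701930342

`n_records` follows `version` (4 B), `flags` (8 B), so it starts at offset 4 + 8 = 12 and occupies 4 bytes.
Bytes at offsets 12..15: 65 71 65 66.
Big-endian: lowest address holds the most-significant byte.
The bytes are already most-significant first: 0x65716566.
0x65716566 = 1701930342.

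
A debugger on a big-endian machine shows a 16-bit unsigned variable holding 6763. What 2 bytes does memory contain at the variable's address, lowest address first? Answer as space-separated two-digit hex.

1A 6B

6763 in hexadecimal, padded to 16 bits, is 0x1A6B.
Split into bytes (most-significant first): 1A 6B.
Big-endian: lowest address holds the most-significant byte.
So the memory order matches the most-significant-first order: 1A 6B.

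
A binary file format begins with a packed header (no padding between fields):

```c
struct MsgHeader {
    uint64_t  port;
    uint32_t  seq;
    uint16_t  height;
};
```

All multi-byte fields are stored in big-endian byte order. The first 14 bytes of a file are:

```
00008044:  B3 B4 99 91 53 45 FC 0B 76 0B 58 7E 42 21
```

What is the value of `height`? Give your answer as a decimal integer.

16929

`height` follows `port` (8 B), `seq` (4 B), so it starts at offset 8 + 4 = 12 and occupies 2 bytes.
Bytes at offsets 12..13: 42 21.
Big-endian stores the most-significant byte at the lowest address.
The bytes are already most-significant first: 0x4221.
0x4221 = 16929.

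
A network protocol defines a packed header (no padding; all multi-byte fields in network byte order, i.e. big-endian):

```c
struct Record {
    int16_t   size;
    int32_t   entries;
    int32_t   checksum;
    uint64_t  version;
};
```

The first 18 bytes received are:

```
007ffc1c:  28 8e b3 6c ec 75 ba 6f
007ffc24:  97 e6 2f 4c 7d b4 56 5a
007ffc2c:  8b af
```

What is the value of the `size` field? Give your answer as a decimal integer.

`size` is the first field, at byte offset 0, occupying 2 bytes.
Bytes at offsets 0..1: 28 8E.
In big-endian order the high byte comes first in memory.
The bytes are already most-significant first: 0x288E.
0x288E = 10382.

10382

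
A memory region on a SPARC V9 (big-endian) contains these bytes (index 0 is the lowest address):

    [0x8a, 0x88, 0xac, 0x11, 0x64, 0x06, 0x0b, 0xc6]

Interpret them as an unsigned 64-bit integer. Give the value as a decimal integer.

Big-endian stores the most-significant byte at the lowest address.
The bytes are already most-significant first: 0x8A88AC1164060BC6.
0x8A88AC1164060BC6 = 9982417764759243718.

9982417764759243718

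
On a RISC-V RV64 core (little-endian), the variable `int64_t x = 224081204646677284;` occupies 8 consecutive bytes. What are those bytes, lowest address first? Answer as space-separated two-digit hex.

224081204646677284 in hexadecimal, padded to 64 bits, is 0x031C18AB1BCE8B24.
Split into bytes (most-significant first): 03 1C 18 AB 1B CE 8B 24.
In little-endian order the low byte comes first in memory.
So at ascending addresses the bytes are 24 8B CE 1B AB 18 1C 03.

24 8B CE 1B AB 18 1C 03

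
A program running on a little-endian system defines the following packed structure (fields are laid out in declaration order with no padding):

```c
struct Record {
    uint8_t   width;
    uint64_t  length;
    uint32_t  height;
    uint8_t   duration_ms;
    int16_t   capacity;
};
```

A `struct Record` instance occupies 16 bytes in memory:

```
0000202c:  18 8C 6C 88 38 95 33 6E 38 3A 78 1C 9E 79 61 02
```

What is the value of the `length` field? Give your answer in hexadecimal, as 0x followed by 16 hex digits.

0x386E339538886C8C

`length` follows `width` (1 byte), so it starts at byte offset 1 and occupies 8 bytes.
Bytes at offsets 1..8: 8C 6C 88 38 95 33 6E 38.
In little-endian order the low byte comes first in memory.
Reassemble most-significant byte first: 38 6E 33 95 38 88 6C 8C → 0x386E339538886C8C.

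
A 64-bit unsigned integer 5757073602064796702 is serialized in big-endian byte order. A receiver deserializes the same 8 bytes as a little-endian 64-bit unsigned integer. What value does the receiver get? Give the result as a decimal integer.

2219387675217749327

5757073602064796702 in 64-bit hexadecimal is 0x4FE53BF054D9CC1E.
Stored big-endian, the bytes at ascending addresses are 4F E5 3B F0 54 D9 CC 1E.
Read back as little-endian, the first byte is least significant, giving 0x1ECCD954F03BE54F.
0x1ECCD954F03BE54F = 2219387675217749327.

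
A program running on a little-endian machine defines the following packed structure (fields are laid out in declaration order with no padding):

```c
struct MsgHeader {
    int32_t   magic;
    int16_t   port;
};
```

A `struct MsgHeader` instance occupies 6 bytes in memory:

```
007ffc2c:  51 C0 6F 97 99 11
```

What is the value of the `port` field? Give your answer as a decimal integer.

`port` follows `magic` (4 bytes), so it starts at byte offset 4 and occupies 2 bytes.
Bytes at offsets 4..5: 99 11.
In little-endian order the low byte comes first in memory.
Reassemble most-significant byte first: 11 99 → 0x1199.
0x1199 = 4505.

4505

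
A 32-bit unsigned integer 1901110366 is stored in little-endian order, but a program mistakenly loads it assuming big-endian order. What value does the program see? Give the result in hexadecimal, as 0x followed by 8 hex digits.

1901110366 in 32-bit hexadecimal is 0x7150A45E.
Stored little-endian, the bytes at ascending addresses are 5E A4 50 71.
Read back as big-endian, the last byte is least significant, giving 0x5EA45071.

0x5EA45071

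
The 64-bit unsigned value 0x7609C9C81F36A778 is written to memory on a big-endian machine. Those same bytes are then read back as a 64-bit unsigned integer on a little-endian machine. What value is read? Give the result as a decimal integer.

Stored big-endian, the bytes at ascending addresses are 76 09 C9 C8 1F 36 A7 78.
Read back as little-endian, the first byte is least significant, giving 0x78A7361FC8C90976.
0x78A7361FC8C90976 = 8693977115802536310.

8693977115802536310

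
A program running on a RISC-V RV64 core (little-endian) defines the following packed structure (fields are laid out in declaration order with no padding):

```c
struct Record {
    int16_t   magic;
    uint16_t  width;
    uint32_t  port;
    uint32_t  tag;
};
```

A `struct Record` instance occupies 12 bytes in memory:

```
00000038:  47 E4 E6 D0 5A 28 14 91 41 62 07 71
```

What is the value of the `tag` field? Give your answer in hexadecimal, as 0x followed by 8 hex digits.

`tag` follows `magic` (2 B), `width` (2 B), `port` (4 B), so it starts at offset 2 + 2 + 4 = 8 and occupies 4 bytes.
Bytes at offsets 8..11: 41 62 07 71.
In little-endian order the low byte comes first in memory.
Reassemble most-significant byte first: 71 07 62 41 → 0x71076241.

0x71076241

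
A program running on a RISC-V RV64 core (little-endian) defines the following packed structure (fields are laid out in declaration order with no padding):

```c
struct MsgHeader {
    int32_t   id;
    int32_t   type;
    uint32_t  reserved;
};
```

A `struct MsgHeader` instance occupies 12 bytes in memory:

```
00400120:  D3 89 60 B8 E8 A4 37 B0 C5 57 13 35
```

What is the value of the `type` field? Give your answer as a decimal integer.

`type` follows `id` (4 bytes), so it starts at byte offset 4 and occupies 4 bytes.
Bytes at offsets 4..7: E8 A4 37 B0.
In little-endian order the low byte comes first in memory.
Reassemble most-significant byte first: B0 37 A4 E8 → 0xB037A4E8.
Top bit is set, so as a signed 32-bit value this is 0xB037A4E8 − 2^32 = -1338530584.

-1338530584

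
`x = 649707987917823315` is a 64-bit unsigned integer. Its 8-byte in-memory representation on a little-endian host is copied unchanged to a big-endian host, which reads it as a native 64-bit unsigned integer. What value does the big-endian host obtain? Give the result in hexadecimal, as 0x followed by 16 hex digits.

649707987917823315 in 64-bit hexadecimal is 0x090439F903935D53.
Stored little-endian, the bytes at ascending addresses are 53 5D 93 03 F9 39 04 09.
Read back as big-endian, the last byte is least significant, giving 0x535D9303F9390409.

0x535D9303F9390409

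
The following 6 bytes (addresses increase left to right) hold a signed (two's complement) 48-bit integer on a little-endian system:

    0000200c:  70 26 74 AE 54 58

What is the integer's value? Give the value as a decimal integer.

97120727344752

Little-endian stores the least-significant byte at the lowest address.
Reassemble most-significant byte first: 58 54 AE 74 26 70 → 0x5854AE742670.
0x5854AE742670 = 97120727344752.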